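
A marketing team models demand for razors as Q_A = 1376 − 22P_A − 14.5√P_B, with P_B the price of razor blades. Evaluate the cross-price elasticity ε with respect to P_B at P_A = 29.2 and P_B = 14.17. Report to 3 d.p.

-0.040

At P_A = 29.2 and P_B = 14.17: Q_A = 679.018.
∂Q_A/∂P_B = -14.5/(2√P_B) = -14.5/(2√14.17) = -1.9260.
ε = (∂Q_A/∂P_B)(P_B/Q_A) = -1.9260 × (14.17/679.018) ≈ -0.040.
ε < 0: complements.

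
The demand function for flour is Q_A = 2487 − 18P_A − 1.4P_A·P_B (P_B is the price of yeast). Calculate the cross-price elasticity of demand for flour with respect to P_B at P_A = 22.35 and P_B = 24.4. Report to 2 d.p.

-0.58

At P_A = 22.35 and P_B = 24.4: Q_A = 1321.224.
∂Q_A/∂P_B = -1.4P_A = -1.4(22.35) = -31.2900.
ε = (∂Q_A/∂P_B)(P_B/Q_A) = -31.2900 × (24.4/1321.224) ≈ -0.58.
ε < 0: complements.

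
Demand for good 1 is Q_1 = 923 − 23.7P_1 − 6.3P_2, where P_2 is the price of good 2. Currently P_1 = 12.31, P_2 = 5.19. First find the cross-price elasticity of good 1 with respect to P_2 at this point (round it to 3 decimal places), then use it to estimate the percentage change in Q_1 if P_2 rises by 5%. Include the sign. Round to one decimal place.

At P_1 = 12.31, P_2 = 5.19: Q_1 = 598.556.
∂Q_1/∂P_2 = -6.3.
ε = (∂Q_1/∂P_2)(P_2/Q_1) = -6.3000 × 5.19/598.556 ≈ -0.055.
%ΔQ_1 ≈ ε × %ΔP_2 = -0.055 × (5%) = -0.3%.

-0.3%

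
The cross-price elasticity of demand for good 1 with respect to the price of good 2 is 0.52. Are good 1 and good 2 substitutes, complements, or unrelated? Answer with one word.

ε = 0.52 > 0, so a higher price of good 2 raises demand for good 1: substitutes.

substitutes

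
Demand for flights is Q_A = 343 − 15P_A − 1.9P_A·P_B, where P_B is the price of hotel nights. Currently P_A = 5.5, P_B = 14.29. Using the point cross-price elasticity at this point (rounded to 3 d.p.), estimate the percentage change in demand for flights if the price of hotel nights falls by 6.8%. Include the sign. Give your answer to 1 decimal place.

9.1%

At P_A = 5.5, P_B = 14.29: Q_A = 111.170.
∂Q_A/∂P_B = -1.9P_A = -10.4500.
ε = (∂Q_A/∂P_B)(P_B/Q_A) = -10.4500 × 14.29/111.170 ≈ -1.343.
%ΔQ_A ≈ ε × %ΔP_B = -1.343 × (-6.8%) = 9.1%.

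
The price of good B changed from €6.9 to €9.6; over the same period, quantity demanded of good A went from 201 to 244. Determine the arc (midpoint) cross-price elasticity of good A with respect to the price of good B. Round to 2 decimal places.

0.59

ΔQ_A = 244 − 201 = 43; ΔP_B = 9.6 − 6.9 = 2.7.
Midpoints: Q̄_A = 222.5, P̄_B = 8.25.
ε = (ΔQ_A/Q̄_A)/(ΔP_B/P̄_B) = (43/222.5)/(2.7/8.25) ≈ 0.59.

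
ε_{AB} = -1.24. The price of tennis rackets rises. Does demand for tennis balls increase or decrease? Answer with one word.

decrease

ε < 0 and the price of tennis rackets rises, so the quantity of tennis balls moves in the opposite direction: it decreases.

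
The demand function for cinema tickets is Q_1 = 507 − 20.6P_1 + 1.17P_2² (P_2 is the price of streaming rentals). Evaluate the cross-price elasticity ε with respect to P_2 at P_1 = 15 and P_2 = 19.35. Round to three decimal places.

1.377

At P_1 = 15 and P_2 = 19.35: Q_1 = 636.074.
∂Q_1/∂P_2 = 2.34P_2 = 2.34(19.35) = 45.2790.
ε = (∂Q_1/∂P_2)(P_2/Q_1) = 45.2790 × (19.35/636.074) ≈ 1.377.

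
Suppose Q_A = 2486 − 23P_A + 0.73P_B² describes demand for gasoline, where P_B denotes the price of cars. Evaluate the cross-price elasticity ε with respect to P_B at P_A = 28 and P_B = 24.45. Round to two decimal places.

0.38

At P_A = 28 and P_B = 24.45: Q_A = 2278.396.
∂Q_A/∂P_B = 1.46P_B = 1.46(24.45) = 35.6970.
ε = (∂Q_A/∂P_B)(P_B/Q_A) = 35.6970 × (24.45/2278.396) ≈ 0.38.
ε > 0: substitutes.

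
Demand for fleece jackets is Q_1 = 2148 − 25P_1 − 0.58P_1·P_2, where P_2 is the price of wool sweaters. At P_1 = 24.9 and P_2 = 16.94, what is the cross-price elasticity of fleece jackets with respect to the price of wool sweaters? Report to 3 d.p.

-0.191

At P_1 = 24.9 and P_2 = 16.94: Q_1 = 1280.853.
∂Q_1/∂P_2 = -0.58P_1 = -0.58(24.9) = -14.4420.
ε = (∂Q_1/∂P_2)(P_2/Q_1) = -14.4420 × (16.94/1280.853) ≈ -0.191.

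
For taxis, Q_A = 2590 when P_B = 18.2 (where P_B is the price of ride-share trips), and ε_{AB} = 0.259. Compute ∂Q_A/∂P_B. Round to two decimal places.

36.86

ε = (∂Q_A/∂P_B)·(P_B/Q_A) ⇒ ∂Q_A/∂P_B = ε·Q_A/P_B = 0.259 × 2590/18.2 ≈ 36.86.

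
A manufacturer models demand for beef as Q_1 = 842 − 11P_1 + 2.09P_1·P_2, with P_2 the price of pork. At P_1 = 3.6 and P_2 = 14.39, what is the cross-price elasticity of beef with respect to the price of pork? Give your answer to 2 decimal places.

0.12

At P_1 = 3.6 and P_2 = 14.39: Q_1 = 910.670.
∂Q_1/∂P_2 = 2.09P_1 = 2.09(3.6) = 7.5240.
ε = (∂Q_1/∂P_2)(P_2/Q_1) = 7.5240 × (14.39/910.670) ≈ 0.12.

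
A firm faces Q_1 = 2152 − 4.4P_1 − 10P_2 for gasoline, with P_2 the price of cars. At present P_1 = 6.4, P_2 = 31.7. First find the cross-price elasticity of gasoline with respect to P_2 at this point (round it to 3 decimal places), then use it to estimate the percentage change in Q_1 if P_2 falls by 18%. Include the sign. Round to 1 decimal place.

3.2%

At P_1 = 6.4, P_2 = 31.7: Q_1 = 1806.84.
∂Q_1/∂P_2 = -10.
ε = (∂Q_1/∂P_2)(P_2/Q_1) = -10.0000 × 31.7/1806.84 ≈ -0.175.
%ΔQ_1 ≈ ε × %ΔP_2 = -0.175 × (-18%) = 3.2%.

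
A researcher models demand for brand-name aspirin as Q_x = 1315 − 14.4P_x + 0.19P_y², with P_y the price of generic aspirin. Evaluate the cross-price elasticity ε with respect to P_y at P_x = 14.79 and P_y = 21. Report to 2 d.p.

At P_x = 14.79 and P_y = 21: Q_x = 1185.814.
∂Q_x/∂P_y = 0.38P_y = 0.38(21) = 7.9800.
ε = (∂Q_x/∂P_y)(P_y/Q_x) = 7.9800 × (21/1185.814) ≈ 0.14.
ε > 0: substitutes.

0.14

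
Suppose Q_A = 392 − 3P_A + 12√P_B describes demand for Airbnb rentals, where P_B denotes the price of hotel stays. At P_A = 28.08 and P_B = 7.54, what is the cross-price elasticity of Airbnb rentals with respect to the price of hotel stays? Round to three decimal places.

0.048

At P_A = 28.08 and P_B = 7.54: Q_A = 340.711.
∂Q_A/∂P_B = 12/(2√P_B) = 12/(2√7.54) = 2.1851.
ε = (∂Q_A/∂P_B)(P_B/Q_A) = 2.1851 × (7.54/340.711) ≈ 0.048.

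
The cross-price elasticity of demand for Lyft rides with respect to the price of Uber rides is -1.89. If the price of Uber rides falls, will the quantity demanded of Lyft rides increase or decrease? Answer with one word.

ε < 0 and the price of Uber rides falls, so the quantity of Lyft rides moves in the opposite direction: it increases.

increase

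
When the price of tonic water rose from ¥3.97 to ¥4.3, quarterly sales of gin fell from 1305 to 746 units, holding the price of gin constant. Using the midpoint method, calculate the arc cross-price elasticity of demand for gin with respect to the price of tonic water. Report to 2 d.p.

ΔQ_A = 746 − 1305 = -559; ΔP_B = 4.3 − 3.97 = 0.33.
Midpoints: Q̄_A = 1025.5, P̄_B = 4.13.
ε = (ΔQ_A/Q̄_A)/(ΔP_B/P̄_B) = (-559/1025.5)/(0.33/4.13) ≈ -6.83.
ε < 0: gin and tonic water are complements.

-6.83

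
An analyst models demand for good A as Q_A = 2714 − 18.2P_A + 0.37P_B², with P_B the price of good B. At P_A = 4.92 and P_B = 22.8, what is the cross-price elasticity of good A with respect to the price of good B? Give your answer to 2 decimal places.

0.14

At P_A = 4.92 and P_B = 22.8: Q_A = 2816.797.
∂Q_A/∂P_B = 0.74P_B = 0.74(22.8) = 16.8720.
ε = (∂Q_A/∂P_B)(P_B/Q_A) = 16.8720 × (22.8/2816.797) ≈ 0.14.
ε > 0: substitutes.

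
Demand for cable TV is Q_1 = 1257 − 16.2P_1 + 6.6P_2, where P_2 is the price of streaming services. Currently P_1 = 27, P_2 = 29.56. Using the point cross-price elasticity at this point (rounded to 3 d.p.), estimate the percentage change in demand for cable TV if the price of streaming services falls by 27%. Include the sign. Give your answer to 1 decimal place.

At P_1 = 27, P_2 = 29.56: Q_1 = 1014.696.
∂Q_1/∂P_2 = 6.6.
ε = (∂Q_1/∂P_2)(P_2/Q_1) = 6.6000 × 29.56/1014.696 ≈ 0.192.
%ΔQ_1 ≈ ε × %ΔP_2 = 0.192 × (-27%) = -5.2%.

-5.2%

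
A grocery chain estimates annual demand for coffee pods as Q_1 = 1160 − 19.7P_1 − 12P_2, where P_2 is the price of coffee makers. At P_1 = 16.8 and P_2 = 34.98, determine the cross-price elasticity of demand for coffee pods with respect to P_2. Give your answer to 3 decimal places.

-1.026

At P_1 = 16.8 and P_2 = 34.98: Q_1 = 409.28.
∂Q_1/∂P_2 = -12.
ε = (∂Q_1/∂P_2)(P_2/Q_1) = -12 × (34.98/409.28) ≈ -1.026.
Since ε < 0, coffee pods and coffee makers are complements.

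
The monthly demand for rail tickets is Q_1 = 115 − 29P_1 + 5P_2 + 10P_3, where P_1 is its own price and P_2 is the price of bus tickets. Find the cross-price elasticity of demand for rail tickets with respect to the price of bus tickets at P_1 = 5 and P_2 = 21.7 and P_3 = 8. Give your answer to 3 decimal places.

0.685

At P_1 = 5 and P_2 = 21.7 and P_3 = 8: Q_1 = 158.5.
∂Q_1/∂P_2 = 5.
ε = (∂Q_1/∂P_2)(P_2/Q_1) = 5 × (21.7/158.5) ≈ 0.685.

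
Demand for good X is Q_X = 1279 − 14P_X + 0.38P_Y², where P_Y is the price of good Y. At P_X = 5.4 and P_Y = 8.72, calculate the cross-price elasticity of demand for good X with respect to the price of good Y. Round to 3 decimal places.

At P_X = 5.4 and P_Y = 8.72: Q_X = 1232.295.
∂Q_X/∂P_Y = 0.76P_Y = 0.76(8.72) = 6.6272.
ε = (∂Q_X/∂P_Y)(P_Y/Q_X) = 6.6272 × (8.72/1232.295) ≈ 0.047.

0.047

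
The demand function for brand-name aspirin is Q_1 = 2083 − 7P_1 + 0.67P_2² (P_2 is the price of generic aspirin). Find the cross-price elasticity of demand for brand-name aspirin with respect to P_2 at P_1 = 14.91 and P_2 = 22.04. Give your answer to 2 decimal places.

0.28

At P_1 = 14.91 and P_2 = 22.04: Q_1 = 2304.090.
∂Q_1/∂P_2 = 1.34P_2 = 1.34(22.04) = 29.5336.
ε = (∂Q_1/∂P_2)(P_2/Q_1) = 29.5336 × (22.04/2304.090) ≈ 0.28.
ε > 0: substitutes.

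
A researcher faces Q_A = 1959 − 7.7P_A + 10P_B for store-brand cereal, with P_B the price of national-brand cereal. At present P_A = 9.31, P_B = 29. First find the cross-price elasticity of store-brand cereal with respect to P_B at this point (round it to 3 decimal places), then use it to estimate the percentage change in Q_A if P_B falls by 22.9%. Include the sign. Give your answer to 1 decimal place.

At P_A = 9.31, P_B = 29: Q_A = 2177.313.
∂Q_A/∂P_B = 10.
ε = (∂Q_A/∂P_B)(P_B/Q_A) = 10.0000 × 29/2177.313 ≈ 0.133.
%ΔQ_A ≈ ε × %ΔP_B = 0.133 × (-22.9%) = -3.0%.

-3.0%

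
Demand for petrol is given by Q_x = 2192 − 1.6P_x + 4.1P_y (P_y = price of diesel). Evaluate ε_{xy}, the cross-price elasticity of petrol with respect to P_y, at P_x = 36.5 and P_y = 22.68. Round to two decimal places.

At P_x = 36.5 and P_y = 22.68: Q_x = 2226.588.
∂Q_x/∂P_y = 4.1.
ε = (∂Q_x/∂P_y)(P_y/Q_x) = 4.1 × (22.68/2226.588) ≈ 0.04.
Since ε > 0, petrol and diesel are substitutes.

0.04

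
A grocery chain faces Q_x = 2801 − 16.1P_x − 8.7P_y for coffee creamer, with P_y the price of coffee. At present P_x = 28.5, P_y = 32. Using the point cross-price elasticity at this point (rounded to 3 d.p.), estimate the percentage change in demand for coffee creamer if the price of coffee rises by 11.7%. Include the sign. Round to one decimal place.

-1.6%

At P_x = 28.5, P_y = 32: Q_x = 2063.75.
∂Q_x/∂P_y = -8.7.
ε = (∂Q_x/∂P_y)(P_y/Q_x) = -8.7000 × 32/2063.75 ≈ -0.135.
%ΔQ_x ≈ ε × %ΔP_y = -0.135 × (11.7%) = -1.6%.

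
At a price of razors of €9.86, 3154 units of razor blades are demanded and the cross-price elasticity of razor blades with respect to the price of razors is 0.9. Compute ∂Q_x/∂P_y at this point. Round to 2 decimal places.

287.89

ε = (∂Q_x/∂P_y)·(P_y/Q_x) ⇒ ∂Q_x/∂P_y = ε·Q_x/P_y = 0.9 × 3154/9.86 ≈ 287.89.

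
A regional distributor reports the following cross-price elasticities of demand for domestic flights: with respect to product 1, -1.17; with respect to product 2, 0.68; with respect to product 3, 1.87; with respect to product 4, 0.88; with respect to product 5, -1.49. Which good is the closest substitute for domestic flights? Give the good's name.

product 3

Substitutes have ε > 0. Among the positive values, 1.87 (product 3) is largest.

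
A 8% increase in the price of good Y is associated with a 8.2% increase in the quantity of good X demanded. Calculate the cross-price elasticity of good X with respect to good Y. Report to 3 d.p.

ε = (%ΔQ of good X) / (%ΔP of good Y) = (8.2%) / (8%) ≈ 1.025.

1.025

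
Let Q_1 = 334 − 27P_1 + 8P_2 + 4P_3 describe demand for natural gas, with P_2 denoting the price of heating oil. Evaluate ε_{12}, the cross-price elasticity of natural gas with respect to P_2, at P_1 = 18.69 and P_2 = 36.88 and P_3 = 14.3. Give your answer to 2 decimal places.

At P_1 = 18.69 and P_2 = 36.88 and P_3 = 14.3: Q_1 = 181.61.
∂Q_1/∂P_2 = 8.
ε = (∂Q_1/∂P_2)(P_2/Q_1) = 8 × (36.88/181.61) ≈ 1.62.

1.62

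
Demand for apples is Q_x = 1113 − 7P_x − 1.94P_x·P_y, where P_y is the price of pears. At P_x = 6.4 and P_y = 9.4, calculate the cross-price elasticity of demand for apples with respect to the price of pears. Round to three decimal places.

-0.123

At P_x = 6.4 and P_y = 9.4: Q_x = 951.490.
∂Q_x/∂P_y = -1.94P_x = -1.94(6.4) = -12.4160.
ε = (∂Q_x/∂P_y)(P_y/Q_x) = -12.4160 × (9.4/951.490) ≈ -0.123.
ε < 0: complements.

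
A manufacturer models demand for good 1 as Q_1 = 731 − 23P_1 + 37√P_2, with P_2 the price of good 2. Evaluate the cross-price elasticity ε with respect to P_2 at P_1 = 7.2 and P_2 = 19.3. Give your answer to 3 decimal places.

At P_1 = 7.2 and P_2 = 19.3: Q_1 = 727.948.
∂Q_1/∂P_2 = 37/(2√P_2) = 37/(2√19.3) = 4.2111.
ε = (∂Q_1/∂P_2)(P_2/Q_1) = 4.2111 × (19.3/727.948) ≈ 0.112.
ε > 0: substitutes.

0.112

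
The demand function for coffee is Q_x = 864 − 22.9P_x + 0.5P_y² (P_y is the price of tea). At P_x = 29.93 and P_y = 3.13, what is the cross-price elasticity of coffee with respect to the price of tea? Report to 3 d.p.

0.053

At P_x = 29.93 and P_y = 3.13: Q_x = 183.501.
∂Q_x/∂P_y = 1P_y = 1(3.13) = 3.1300.
ε = (∂Q_x/∂P_y)(P_y/Q_x) = 3.1300 × (3.13/183.501) ≈ 0.053.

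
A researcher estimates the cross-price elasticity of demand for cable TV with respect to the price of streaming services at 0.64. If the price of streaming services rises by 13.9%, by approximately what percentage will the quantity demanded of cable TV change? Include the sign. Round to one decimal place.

%ΔQ ≈ ε × %ΔP of streaming services = 0.64 × (13.9%) = 8.9%.

8.9%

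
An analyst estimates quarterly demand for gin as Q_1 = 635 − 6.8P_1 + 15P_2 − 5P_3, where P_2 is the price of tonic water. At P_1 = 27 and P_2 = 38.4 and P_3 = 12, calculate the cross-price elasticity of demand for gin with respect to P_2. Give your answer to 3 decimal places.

At P_1 = 27 and P_2 = 38.4 and P_3 = 12: Q_1 = 967.4.
∂Q_1/∂P_2 = 15.
ε = (∂Q_1/∂P_2)(P_2/Q_1) = 15 × (38.4/967.4) ≈ 0.595.
Since ε > 0, gin and tonic water are substitutes.

0.595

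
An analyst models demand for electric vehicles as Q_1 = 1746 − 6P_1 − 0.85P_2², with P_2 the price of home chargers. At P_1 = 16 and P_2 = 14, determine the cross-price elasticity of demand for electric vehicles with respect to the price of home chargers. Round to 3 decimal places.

-0.225

At P_1 = 16 and P_2 = 14: Q_1 = 1483.4.
∂Q_1/∂P_2 = -1.7P_2 = -1.7(14) = -23.8000.
ε = (∂Q_1/∂P_2)(P_2/Q_1) = -23.8000 × (14/1483.4) ≈ -0.225.
ε < 0: complements.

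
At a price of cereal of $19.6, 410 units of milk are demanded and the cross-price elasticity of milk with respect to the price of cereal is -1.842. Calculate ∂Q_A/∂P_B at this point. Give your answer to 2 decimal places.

-38.53

ε = (∂Q_A/∂P_B)·(P_B/Q_A) ⇒ ∂Q_A/∂P_B = ε·Q_A/P_B = -1.842 × 410/19.6 ≈ -38.53.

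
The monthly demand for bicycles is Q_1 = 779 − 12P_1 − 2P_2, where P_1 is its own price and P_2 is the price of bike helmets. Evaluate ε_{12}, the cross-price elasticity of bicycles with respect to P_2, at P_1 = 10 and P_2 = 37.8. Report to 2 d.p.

-0.13

At P_1 = 10 and P_2 = 37.8: Q_1 = 583.4.
∂Q_1/∂P_2 = -2.
ε = (∂Q_1/∂P_2)(P_2/Q_1) = -2 × (37.8/583.4) ≈ -0.13.
Since ε < 0, bicycles and bike helmets are complements.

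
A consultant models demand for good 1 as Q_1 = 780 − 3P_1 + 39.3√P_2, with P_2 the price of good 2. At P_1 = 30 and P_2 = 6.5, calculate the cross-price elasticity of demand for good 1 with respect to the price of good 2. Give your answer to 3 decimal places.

0.063

At P_1 = 30 and P_2 = 6.5: Q_1 = 790.196.
∂Q_1/∂P_2 = 39.3/(2√P_2) = 39.3/(2√6.5) = 7.7074.
ε = (∂Q_1/∂P_2)(P_2/Q_1) = 7.7074 × (6.5/790.196) ≈ 0.063.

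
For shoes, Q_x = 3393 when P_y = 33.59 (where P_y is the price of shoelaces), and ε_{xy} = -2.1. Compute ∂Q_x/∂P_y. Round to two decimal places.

ε = (∂Q_x/∂P_y)·(P_y/Q_x) ⇒ ∂Q_x/∂P_y = ε·Q_x/P_y = -2.1 × 3393/33.59 ≈ -212.13.

-212.13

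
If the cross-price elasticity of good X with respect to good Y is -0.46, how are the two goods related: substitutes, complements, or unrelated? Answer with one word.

ε = -0.46 < 0, so a higher price of good Y lowers demand for good X: complements.

complements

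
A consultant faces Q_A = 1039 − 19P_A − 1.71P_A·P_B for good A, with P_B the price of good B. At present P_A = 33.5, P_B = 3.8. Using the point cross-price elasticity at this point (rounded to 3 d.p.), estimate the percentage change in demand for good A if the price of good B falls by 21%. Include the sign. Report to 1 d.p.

At P_A = 33.5, P_B = 3.8: Q_A = 184.817.
∂Q_A/∂P_B = -1.71P_A = -57.2850.
ε = (∂Q_A/∂P_B)(P_B/Q_A) = -57.2850 × 3.8/184.817 ≈ -1.178.
%ΔQ_A ≈ ε × %ΔP_B = -1.178 × (-21%) = 24.7%.

24.7%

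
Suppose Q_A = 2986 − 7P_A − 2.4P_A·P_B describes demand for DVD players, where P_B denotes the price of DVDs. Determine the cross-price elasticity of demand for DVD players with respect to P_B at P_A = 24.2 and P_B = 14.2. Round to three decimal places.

-0.414

At P_A = 24.2 and P_B = 14.2: Q_A = 1991.864.
∂Q_A/∂P_B = -2.4P_A = -2.4(24.2) = -58.0800.
ε = (∂Q_A/∂P_B)(P_B/Q_A) = -58.0800 × (14.2/1991.864) ≈ -0.414.
ε < 0: complements.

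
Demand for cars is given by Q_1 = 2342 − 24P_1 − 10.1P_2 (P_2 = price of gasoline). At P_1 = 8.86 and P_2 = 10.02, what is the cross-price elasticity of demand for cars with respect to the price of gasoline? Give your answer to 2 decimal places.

At P_1 = 8.86 and P_2 = 10.02: Q_1 = 2028.158.
∂Q_1/∂P_2 = -10.1.
ε = (∂Q_1/∂P_2)(P_2/Q_1) = -10.1 × (10.02/2028.158) ≈ -0.05.

-0.05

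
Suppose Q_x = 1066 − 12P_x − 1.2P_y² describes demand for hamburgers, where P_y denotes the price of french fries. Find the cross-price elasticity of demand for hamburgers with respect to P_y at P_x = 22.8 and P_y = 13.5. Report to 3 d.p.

-0.762

At P_x = 22.8 and P_y = 13.5: Q_x = 573.7.
∂Q_x/∂P_y = -2.4P_y = -2.4(13.5) = -32.4000.
ε = (∂Q_x/∂P_y)(P_y/Q_x) = -32.4000 × (13.5/573.7) ≈ -0.762.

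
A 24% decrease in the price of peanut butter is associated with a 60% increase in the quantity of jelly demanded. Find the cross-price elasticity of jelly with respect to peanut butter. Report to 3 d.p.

-2.500

ε = (%ΔQ of jelly) / (%ΔP of peanut butter) = (60%) / (-24%) ≈ -2.500.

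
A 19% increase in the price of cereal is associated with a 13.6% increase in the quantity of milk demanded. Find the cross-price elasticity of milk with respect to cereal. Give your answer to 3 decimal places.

0.716

ε = (%ΔQ of milk) / (%ΔP of cereal) = (13.6%) / (19%) ≈ 0.716.
Positive cross-price elasticity: substitutes.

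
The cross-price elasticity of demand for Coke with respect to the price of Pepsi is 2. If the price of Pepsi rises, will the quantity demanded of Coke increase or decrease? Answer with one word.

ε > 0 and the price of Pepsi rises, so the quantity of Coke moves in the same direction: it increases.

increase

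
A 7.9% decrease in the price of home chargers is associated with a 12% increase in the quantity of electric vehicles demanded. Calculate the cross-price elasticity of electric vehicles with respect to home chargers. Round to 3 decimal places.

ε = (%ΔQ of electric vehicles) / (%ΔP of home chargers) = (12%) / (-7.9%) ≈ -1.519.
Negative cross-price elasticity: complements.

-1.519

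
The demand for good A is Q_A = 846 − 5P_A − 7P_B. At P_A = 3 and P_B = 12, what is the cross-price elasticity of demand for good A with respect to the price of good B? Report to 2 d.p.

At P_A = 3 and P_B = 12: Q_A = 747.
∂Q_A/∂P_B = -7.
ε = (∂Q_A/∂P_B)(P_B/Q_A) = -7 × (12/747) ≈ -0.11.

-0.11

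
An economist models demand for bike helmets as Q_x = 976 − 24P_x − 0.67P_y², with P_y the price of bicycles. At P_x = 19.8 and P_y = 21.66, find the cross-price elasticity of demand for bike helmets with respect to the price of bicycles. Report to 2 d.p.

At P_x = 19.8 and P_y = 21.66: Q_x = 186.466.
∂Q_x/∂P_y = -1.34P_y = -1.34(21.66) = -29.0244.
ε = (∂Q_x/∂P_y)(P_y/Q_x) = -29.0244 × (21.66/186.466) ≈ -3.37.
ε < 0: complements.

-3.37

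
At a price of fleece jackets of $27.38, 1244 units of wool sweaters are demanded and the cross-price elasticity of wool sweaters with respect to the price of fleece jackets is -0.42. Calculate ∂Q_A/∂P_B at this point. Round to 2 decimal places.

-19.08

ε = (∂Q_A/∂P_B)·(P_B/Q_A) ⇒ ∂Q_A/∂P_B = ε·Q_A/P_B = -0.42 × 1244/27.38 ≈ -19.08.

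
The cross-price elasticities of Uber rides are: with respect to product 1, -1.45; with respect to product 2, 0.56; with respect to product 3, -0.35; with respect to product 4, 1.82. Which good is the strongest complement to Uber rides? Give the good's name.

product 1

Complements have ε < 0. The most negative value is -1.45 (product 1).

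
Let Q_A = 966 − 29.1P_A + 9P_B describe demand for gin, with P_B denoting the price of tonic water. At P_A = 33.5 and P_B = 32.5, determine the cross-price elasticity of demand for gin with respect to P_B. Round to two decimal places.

1.03

At P_A = 33.5 and P_B = 32.5: Q_A = 283.65.
∂Q_A/∂P_B = 9.
ε = (∂Q_A/∂P_B)(P_B/Q_A) = 9 × (32.5/283.65) ≈ 1.03.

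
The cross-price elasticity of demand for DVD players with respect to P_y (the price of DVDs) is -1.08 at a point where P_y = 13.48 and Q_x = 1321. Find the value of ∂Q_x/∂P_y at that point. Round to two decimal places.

-105.84

ε = (∂Q_x/∂P_y)·(P_y/Q_x) ⇒ ∂Q_x/∂P_y = ε·Q_x/P_y = -1.08 × 1321/13.48 ≈ -105.84.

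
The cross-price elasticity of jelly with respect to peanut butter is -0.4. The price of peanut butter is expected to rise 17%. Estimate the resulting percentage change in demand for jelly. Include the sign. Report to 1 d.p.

%ΔQ ≈ ε × %ΔP of peanut butter = -0.4 × (17%) = -6.8%.
Demand for jelly falls by about 6.8%.

-6.8%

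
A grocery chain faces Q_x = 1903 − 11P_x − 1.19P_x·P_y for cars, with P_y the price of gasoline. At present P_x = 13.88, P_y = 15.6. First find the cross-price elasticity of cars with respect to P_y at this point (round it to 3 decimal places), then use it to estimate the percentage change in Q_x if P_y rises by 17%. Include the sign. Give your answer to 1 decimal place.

-2.9%

At P_x = 13.88, P_y = 15.6: Q_x = 1492.652.
∂Q_x/∂P_y = -1.19P_x = -16.5172.
ε = (∂Q_x/∂P_y)(P_y/Q_x) = -16.5172 × 15.6/1492.652 ≈ -0.173.
%ΔQ_x ≈ ε × %ΔP_y = -0.173 × (17%) = -2.9%.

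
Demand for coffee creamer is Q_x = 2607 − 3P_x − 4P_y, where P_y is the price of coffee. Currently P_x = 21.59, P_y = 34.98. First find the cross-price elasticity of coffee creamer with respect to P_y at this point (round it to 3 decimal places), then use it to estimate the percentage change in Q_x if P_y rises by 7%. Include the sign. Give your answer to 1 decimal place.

-0.4%

At P_x = 21.59, P_y = 34.98: Q_x = 2402.31.
∂Q_x/∂P_y = -4.
ε = (∂Q_x/∂P_y)(P_y/Q_x) = -4.0000 × 34.98/2402.31 ≈ -0.058.
%ΔQ_x ≈ ε × %ΔP_y = -0.058 × (7%) = -0.4%.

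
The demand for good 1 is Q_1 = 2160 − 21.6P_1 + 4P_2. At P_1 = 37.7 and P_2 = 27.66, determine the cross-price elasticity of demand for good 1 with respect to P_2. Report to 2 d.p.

At P_1 = 37.7 and P_2 = 27.66: Q_1 = 1456.32.
∂Q_1/∂P_2 = 4.
ε = (∂Q_1/∂P_2)(P_2/Q_1) = 4 × (27.66/1456.32) ≈ 0.08.
Since ε > 0, good 1 and good 2 are substitutes.

0.08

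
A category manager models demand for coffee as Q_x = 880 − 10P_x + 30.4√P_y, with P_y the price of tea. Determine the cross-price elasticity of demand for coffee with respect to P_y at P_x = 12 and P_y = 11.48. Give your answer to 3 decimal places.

0.060

At P_x = 12 and P_y = 11.48: Q_x = 863.002.
∂Q_x/∂P_y = 30.4/(2√P_y) = 30.4/(2√11.48) = 4.4861.
ε = (∂Q_x/∂P_y)(P_y/Q_x) = 4.4861 × (11.48/863.002) ≈ 0.060.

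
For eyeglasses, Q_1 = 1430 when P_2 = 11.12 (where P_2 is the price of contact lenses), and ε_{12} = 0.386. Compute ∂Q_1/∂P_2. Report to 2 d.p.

ε = (∂Q_1/∂P_2)·(P_2/Q_1) ⇒ ∂Q_1/∂P_2 = ε·Q_1/P_2 = 0.386 × 1430/11.12 ≈ 49.64.

49.64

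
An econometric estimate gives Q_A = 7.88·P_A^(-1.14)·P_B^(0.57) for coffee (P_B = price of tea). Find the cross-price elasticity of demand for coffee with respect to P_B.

In a log-linear (constant-elasticity) demand function, the coefficient on the exponent of P_B is the cross-price elasticity.
ε = 0.57. Positive, so coffee and tea are substitutes.

0.57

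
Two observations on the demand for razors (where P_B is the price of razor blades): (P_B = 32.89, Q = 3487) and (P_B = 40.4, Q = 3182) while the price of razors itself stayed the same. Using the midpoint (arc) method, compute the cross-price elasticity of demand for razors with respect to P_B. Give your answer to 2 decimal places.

ΔQ_A = 3182 − 3487 = -305; ΔP_B = 40.4 − 32.89 = 7.51.
Midpoints: Q̄_A = 3334.5, P̄_B = 36.64.
ε = (ΔQ_A/Q̄_A)/(ΔP_B/P̄_B) = (-305/3334.5)/(7.51/36.64) ≈ -0.45.
ε < 0: razors and razor blades are complements.

-0.45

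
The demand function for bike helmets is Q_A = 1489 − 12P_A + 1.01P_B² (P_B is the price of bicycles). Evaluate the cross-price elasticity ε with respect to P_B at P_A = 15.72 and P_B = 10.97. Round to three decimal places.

At P_A = 15.72 and P_B = 10.97: Q_A = 1421.904.
∂Q_A/∂P_B = 2.02P_B = 2.02(10.97) = 22.1594.
ε = (∂Q_A/∂P_B)(P_B/Q_A) = 22.1594 × (10.97/1421.904) ≈ 0.171.
ε > 0: substitutes.

0.171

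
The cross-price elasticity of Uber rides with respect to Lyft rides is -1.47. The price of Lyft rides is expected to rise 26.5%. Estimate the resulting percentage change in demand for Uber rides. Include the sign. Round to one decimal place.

-39.0%

%ΔQ ≈ ε × %ΔP of Lyft rides = -1.47 × (26.5%) = -39.0%.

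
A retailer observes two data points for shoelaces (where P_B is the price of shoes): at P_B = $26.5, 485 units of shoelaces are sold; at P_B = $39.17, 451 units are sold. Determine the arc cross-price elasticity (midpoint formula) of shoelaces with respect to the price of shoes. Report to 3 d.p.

-0.188

ΔQ_A = 451 − 485 = -34; ΔP_B = 39.17 − 26.5 = 12.67.
Midpoints: Q̄_A = 468.0, P̄_B = 32.84.
ε = (ΔQ_A/Q̄_A)/(ΔP_B/P̄_B) = (-34/468.0)/(12.67/32.84) ≈ -0.188.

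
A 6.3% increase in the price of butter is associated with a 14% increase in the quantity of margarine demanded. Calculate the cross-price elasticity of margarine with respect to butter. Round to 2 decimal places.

2.22

ε = (%ΔQ of margarine) / (%ΔP of butter) = (14%) / (6.3%) ≈ 2.22.
Positive cross-price elasticity: substitutes.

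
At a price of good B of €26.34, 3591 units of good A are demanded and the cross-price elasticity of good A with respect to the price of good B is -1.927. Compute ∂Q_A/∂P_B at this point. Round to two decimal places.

-262.71

ε = (∂Q_A/∂P_B)·(P_B/Q_A) ⇒ ∂Q_A/∂P_B = ε·Q_A/P_B = -1.927 × 3591/26.34 ≈ -262.71.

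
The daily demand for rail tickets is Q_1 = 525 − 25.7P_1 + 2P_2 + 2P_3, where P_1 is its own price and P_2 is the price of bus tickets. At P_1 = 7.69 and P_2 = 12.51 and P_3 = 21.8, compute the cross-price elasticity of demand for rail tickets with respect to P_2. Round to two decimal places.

0.06

At P_1 = 7.69 and P_2 = 12.51 and P_3 = 21.8: Q_1 = 395.987.
∂Q_1/∂P_2 = 2.
ε = (∂Q_1/∂P_2)(P_2/Q_1) = 2 × (12.51/395.987) ≈ 0.06.
Since ε > 0, rail tickets and bus tickets are substitutes.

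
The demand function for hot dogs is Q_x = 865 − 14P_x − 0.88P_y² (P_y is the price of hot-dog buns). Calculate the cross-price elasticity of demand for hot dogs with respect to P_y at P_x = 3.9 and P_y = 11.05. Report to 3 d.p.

At P_x = 3.9 and P_y = 11.05: Q_x = 702.950.
∂Q_x/∂P_y = -1.76P_y = -1.76(11.05) = -19.4480.
ε = (∂Q_x/∂P_y)(P_y/Q_x) = -19.4480 × (11.05/702.950) ≈ -0.306.
ε < 0: complements.

-0.306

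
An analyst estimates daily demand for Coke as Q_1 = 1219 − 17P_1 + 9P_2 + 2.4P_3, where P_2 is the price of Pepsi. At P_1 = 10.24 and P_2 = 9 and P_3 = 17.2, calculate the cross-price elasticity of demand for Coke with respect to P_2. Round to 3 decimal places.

0.069

At P_1 = 10.24 and P_2 = 9 and P_3 = 17.2: Q_1 = 1167.2.
∂Q_1/∂P_2 = 9.
ε = (∂Q_1/∂P_2)(P_2/Q_1) = 9 × (9/1167.2) ≈ 0.069.
Since ε > 0, Coke and Pepsi are substitutes.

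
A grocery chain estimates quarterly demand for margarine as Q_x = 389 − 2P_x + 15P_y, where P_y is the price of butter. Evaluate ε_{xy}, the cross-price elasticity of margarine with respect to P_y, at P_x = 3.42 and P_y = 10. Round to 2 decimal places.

0.28

At P_x = 3.42 and P_y = 10: Q_x = 532.16.
∂Q_x/∂P_y = 15.
ε = (∂Q_x/∂P_y)(P_y/Q_x) = 15 × (10/532.16) ≈ 0.28.
Since ε > 0, margarine and butter are substitutes.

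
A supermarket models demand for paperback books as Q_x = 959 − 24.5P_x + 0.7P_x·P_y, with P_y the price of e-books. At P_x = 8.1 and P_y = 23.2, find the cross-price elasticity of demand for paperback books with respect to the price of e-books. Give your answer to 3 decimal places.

At P_x = 8.1 and P_y = 23.2: Q_x = 892.094.
∂Q_x/∂P_y = 0.7P_x = 0.7(8.1) = 5.6700.
ε = (∂Q_x/∂P_y)(P_y/Q_x) = 5.6700 × (23.2/892.094) ≈ 0.147.

0.147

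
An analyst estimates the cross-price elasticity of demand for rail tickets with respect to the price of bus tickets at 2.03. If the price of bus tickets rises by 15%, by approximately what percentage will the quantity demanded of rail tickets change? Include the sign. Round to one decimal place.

%ΔQ ≈ ε × %ΔP of bus tickets = 2.03 × (15%) = 30.5%.

30.5%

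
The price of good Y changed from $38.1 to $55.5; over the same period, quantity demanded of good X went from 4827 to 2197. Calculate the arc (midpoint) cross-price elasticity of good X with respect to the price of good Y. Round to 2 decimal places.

-2.01

ΔQ_X = 2197 − 4827 = -2630; ΔP_Y = 55.5 − 38.1 = 17.4.
Midpoints: Q̄_X = 3512.0, P̄_Y = 46.80.
ε = (ΔQ_X/Q̄_X)/(ΔP_Y/P̄_Y) = (-2630/3512.0)/(17.4/46.80) ≈ -2.01.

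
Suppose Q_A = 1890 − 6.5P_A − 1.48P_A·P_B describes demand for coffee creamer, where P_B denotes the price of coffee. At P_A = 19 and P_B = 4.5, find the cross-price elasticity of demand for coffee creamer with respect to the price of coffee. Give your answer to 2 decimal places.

At P_A = 19 and P_B = 4.5: Q_A = 1639.96.
∂Q_A/∂P_B = -1.48P_A = -1.48(19) = -28.1200.
ε = (∂Q_A/∂P_B)(P_B/Q_A) = -28.1200 × (4.5/1639.96) ≈ -0.08.
ε < 0: complements.

-0.08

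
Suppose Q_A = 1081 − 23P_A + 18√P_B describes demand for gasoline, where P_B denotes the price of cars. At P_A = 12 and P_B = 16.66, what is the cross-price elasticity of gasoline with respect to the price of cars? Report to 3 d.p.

0.042

At P_A = 12 and P_B = 16.66: Q_A = 878.470.
∂Q_A/∂P_B = 18/(2√P_B) = 18/(2√16.66) = 2.2050.
ε = (∂Q_A/∂P_B)(P_B/Q_A) = 2.2050 × (16.66/878.470) ≈ 0.042.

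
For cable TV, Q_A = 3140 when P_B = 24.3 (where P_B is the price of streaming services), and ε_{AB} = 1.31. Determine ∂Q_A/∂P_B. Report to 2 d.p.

169.28

ε = (∂Q_A/∂P_B)·(P_B/Q_A) ⇒ ∂Q_A/∂P_B = ε·Q_A/P_B = 1.31 × 3140/24.3 ≈ 169.28.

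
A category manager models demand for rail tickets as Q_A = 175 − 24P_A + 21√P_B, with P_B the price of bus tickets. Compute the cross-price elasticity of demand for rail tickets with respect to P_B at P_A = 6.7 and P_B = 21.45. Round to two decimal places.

At P_A = 6.7 and P_B = 21.45: Q_A = 111.460.
∂Q_A/∂P_B = 21/(2√P_B) = 21/(2√21.45) = 2.2671.
ε = (∂Q_A/∂P_B)(P_B/Q_A) = 2.2671 × (21.45/111.460) ≈ 0.44.
ε > 0: substitutes.

0.44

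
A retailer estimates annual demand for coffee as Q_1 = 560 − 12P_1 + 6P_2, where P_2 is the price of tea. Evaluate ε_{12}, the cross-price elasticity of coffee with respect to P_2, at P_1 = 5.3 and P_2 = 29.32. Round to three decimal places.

0.262

At P_1 = 5.3 and P_2 = 29.32: Q_1 = 672.32.
∂Q_1/∂P_2 = 6.
ε = (∂Q_1/∂P_2)(P_2/Q_1) = 6 × (29.32/672.32) ≈ 0.262.
Since ε > 0, coffee and tea are substitutes.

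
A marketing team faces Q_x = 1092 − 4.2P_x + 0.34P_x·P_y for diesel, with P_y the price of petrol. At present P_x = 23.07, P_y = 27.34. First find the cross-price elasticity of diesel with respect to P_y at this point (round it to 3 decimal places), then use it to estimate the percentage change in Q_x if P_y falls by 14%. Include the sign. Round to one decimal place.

-2.5%

At P_x = 23.07, P_y = 27.34: Q_x = 1209.555.
∂Q_x/∂P_y = 0.34P_x = 7.8438.
ε = (∂Q_x/∂P_y)(P_y/Q_x) = 7.8438 × 27.34/1209.555 ≈ 0.177.
%ΔQ_x ≈ ε × %ΔP_y = 0.177 × (-14%) = -2.5%.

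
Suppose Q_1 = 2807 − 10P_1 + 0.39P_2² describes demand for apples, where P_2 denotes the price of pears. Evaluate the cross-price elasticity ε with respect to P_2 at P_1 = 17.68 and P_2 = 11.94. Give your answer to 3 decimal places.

0.041

At P_1 = 17.68 and P_2 = 11.94: Q_1 = 2685.800.
∂Q_1/∂P_2 = 0.78P_2 = 0.78(11.94) = 9.3132.
ε = (∂Q_1/∂P_2)(P_2/Q_1) = 9.3132 × (11.94/2685.800) ≈ 0.041.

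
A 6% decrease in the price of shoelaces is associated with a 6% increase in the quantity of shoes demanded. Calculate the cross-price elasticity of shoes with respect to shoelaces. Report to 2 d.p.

ε = (%ΔQ of shoes) / (%ΔP of shoelaces) = (6%) / (-6%) ≈ -1.00.

-1.00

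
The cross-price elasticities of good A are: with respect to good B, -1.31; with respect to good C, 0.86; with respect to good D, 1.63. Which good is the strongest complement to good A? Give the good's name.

Complements have ε < 0. The most negative value is -1.31 (good B).

good B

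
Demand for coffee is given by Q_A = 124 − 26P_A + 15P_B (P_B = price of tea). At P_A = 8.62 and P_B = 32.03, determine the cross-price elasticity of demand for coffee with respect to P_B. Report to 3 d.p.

1.263

At P_A = 8.62 and P_B = 32.03: Q_A = 380.33.
∂Q_A/∂P_B = 15.
ε = (∂Q_A/∂P_B)(P_B/Q_A) = 15 × (32.03/380.33) ≈ 1.263.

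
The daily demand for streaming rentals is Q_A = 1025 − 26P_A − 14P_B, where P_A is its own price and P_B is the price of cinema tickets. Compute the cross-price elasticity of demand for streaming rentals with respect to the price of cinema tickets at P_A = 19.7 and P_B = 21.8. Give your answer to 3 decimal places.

-1.470

At P_A = 19.7 and P_B = 21.8: Q_A = 207.6.
∂Q_A/∂P_B = -14.
ε = (∂Q_A/∂P_B)(P_B/Q_A) = -14 × (21.8/207.6) ≈ -1.470.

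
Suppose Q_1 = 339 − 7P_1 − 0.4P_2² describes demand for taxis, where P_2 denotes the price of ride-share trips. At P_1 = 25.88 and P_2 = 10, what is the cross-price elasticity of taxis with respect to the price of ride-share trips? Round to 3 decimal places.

At P_1 = 25.88 and P_2 = 10: Q_1 = 117.84.
∂Q_1/∂P_2 = -0.8P_2 = -0.8(10) = -8.0000.
ε = (∂Q_1/∂P_2)(P_2/Q_1) = -8.0000 × (10/117.84) ≈ -0.679.

-0.679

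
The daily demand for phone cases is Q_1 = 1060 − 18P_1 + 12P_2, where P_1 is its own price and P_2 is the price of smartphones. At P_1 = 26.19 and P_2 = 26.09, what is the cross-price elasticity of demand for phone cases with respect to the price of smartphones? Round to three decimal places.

At P_1 = 26.19 and P_2 = 26.09: Q_1 = 901.66.
∂Q_1/∂P_2 = 12.
ε = (∂Q_1/∂P_2)(P_2/Q_1) = 12 × (26.09/901.66) ≈ 0.347.
Since ε > 0, phone cases and smartphones are substitutes.

0.347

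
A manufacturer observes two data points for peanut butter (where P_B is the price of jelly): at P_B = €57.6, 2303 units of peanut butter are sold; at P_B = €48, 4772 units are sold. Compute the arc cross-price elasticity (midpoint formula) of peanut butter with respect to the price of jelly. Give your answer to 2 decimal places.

ΔQ_A = 4772 − 2303 = 2469; ΔP_B = 48 − 57.6 = -9.6.
Midpoints: Q̄_A = 3537.5, P̄_B = 52.80.
ε = (ΔQ_A/Q̄_A)/(ΔP_B/P̄_B) = (2469/3537.5)/(-9.6/52.80) ≈ -3.84.
ε < 0: peanut butter and jelly are complements.

-3.84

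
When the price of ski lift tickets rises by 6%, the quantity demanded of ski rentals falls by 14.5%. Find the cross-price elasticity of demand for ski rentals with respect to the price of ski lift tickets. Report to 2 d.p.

-2.42

ε = (%ΔQ of ski rentals) / (%ΔP of ski lift tickets) = (-14.5%) / (6%) ≈ -2.42.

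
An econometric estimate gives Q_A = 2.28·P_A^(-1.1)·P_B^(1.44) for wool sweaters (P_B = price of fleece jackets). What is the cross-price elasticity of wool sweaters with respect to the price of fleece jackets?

1.44

In a log-linear (constant-elasticity) demand function, the coefficient on the exponent of P_B is the cross-price elasticity.
ε = 1.44. Positive, so wool sweaters and fleece jackets are substitutes.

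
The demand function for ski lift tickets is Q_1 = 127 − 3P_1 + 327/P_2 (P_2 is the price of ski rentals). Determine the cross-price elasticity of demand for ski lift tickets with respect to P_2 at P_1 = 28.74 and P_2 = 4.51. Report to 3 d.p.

At P_1 = 28.74 and P_2 = 4.51: Q_1 = 113.286.
∂Q_1/∂P_2 = −327/P_2² = -16.0766.
ε = (∂Q_1/∂P_2)(P_2/Q_1) = -16.0766 × (4.51/113.286) ≈ -0.640.
ε < 0: complements.

-0.640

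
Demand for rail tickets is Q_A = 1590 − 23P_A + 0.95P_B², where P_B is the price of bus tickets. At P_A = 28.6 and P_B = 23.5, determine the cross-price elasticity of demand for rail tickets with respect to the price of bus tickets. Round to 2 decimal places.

At P_A = 28.6 and P_B = 23.5: Q_A = 1456.837.
∂Q_A/∂P_B = 1.9P_B = 1.9(23.5) = 44.6500.
ε = (∂Q_A/∂P_B)(P_B/Q_A) = 44.6500 × (23.5/1456.837) ≈ 0.72.
ε > 0: substitutes.

0.72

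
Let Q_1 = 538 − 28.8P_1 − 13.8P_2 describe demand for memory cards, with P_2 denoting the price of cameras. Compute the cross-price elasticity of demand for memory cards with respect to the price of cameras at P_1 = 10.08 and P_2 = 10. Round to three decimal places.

At P_1 = 10.08 and P_2 = 10: Q_1 = 109.696.
∂Q_1/∂P_2 = -13.8.
ε = (∂Q_1/∂P_2)(P_2/Q_1) = -13.8 × (10/109.696) ≈ -1.258.
Since ε < 0, memory cards and cameras are complements.

-1.258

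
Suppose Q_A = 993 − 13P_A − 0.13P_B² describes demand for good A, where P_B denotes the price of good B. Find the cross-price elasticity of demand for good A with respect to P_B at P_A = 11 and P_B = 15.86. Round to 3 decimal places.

At P_A = 11 and P_B = 15.86: Q_A = 817.300.
∂Q_A/∂P_B = -0.26P_B = -0.26(15.86) = -4.1236.
ε = (∂Q_A/∂P_B)(P_B/Q_A) = -4.1236 × (15.86/817.300) ≈ -0.080.
ε < 0: complements.

-0.080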